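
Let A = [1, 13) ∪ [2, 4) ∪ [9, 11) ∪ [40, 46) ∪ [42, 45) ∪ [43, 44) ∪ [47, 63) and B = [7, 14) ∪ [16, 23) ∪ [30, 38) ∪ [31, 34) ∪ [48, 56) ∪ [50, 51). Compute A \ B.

[1, 7) ∪ [40, 46) ∪ [47, 48) ∪ [56, 63)

A, merged: [1, 13), [40, 46), [47, 63).
B, merged: [7, 14), [16, 23), [30, 38), [48, 56).
[1, 13) minus B → [1, 7).
[40, 46): no B overlap → unchanged.
[47, 63) minus B → [47, 48), [56, 63).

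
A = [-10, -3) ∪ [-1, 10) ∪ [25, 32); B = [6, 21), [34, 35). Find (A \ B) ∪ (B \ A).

A but not B: [-10, -3), [-1, 6), [25, 32).
B but not A: [10, 21), [34, 35).
Combining gives A △ B.

[-10, -3) ∪ [-1, 6) ∪ [10, 21) ∪ [25, 32) ∪ [34, 35)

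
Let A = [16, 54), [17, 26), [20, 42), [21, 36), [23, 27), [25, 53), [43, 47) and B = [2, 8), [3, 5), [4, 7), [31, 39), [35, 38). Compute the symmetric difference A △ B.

First set merges to [16, 54).
Second set merges to [2, 8), [31, 39).
A but not B: [16, 31), [39, 54).
B but not A: [2, 8).
Combining gives A △ B.

[2, 8) ∪ [16, 31) ∪ [39, 54)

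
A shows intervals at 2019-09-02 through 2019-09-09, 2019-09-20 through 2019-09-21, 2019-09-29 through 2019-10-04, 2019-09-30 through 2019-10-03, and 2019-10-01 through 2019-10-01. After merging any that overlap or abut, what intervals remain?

2019-09-20 through 2019-09-21 is disjoint → start new block.
2019-09-29 through 2019-10-04 is disjoint → start new block.
2019-09-30 through 2019-10-03 overlaps/touches 2019-09-29 through 2019-10-04 → extend to 2019-09-29 through 2019-10-04.
2019-10-01 through 2019-10-01 overlaps/touches 2019-09-29 through 2019-10-04 → extend to 2019-09-29 through 2019-10-04.

2019-09-02 through 2019-09-09, 2019-09-20 through 2019-09-21, 2019-09-29 through 2019-10-04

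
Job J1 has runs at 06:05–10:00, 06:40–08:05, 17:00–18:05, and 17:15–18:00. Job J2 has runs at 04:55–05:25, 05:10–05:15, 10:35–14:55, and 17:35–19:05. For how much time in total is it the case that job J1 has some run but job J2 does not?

4 h 30 min

A, merged: 06:05-10:00, 17:00-18:05.
B, merged: 04:55-05:25, 10:35-14:55, 17:35-19:05.
A \ B = 06:05-10:00, 17:00-17:35.
Total: 3 h 55 min + 35 min = 4 h 30 min.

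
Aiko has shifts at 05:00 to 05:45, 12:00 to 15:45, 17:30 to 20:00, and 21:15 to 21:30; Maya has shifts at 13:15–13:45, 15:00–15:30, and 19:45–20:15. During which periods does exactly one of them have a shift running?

A \ B = 05:00–05:45, 12:00–13:15, 13:45–15:00, 15:30–15:45, 17:30–19:45, 21:15–21:30.
B \ A = 20:00–20:15.
Union of the two gives the symmetric difference.

05:00–05:45, 12:00–13:15, 13:45–15:00, 15:30–15:45, 17:30–19:45, 20:00–20:15, 21:15–21:30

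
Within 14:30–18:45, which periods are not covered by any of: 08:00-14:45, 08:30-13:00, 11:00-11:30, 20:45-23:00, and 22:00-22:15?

14:45–18:45

Covered (merged): 08:00–14:45, 20:45–23:00.
Complement within 14:30–18:45: 14:45–18:45.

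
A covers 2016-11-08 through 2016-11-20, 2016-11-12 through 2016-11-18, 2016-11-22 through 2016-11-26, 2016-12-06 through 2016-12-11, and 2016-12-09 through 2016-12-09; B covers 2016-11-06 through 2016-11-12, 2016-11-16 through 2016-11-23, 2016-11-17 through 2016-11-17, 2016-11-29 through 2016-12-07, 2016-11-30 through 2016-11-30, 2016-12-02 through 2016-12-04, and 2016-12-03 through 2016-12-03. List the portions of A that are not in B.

2016-11-13 through 2016-11-15, 2016-11-24 through 2016-11-26, 2016-12-08 through 2016-12-11

First set merges to 2016-11-08 through 2016-11-20, 2016-11-22 through 2016-11-26, 2016-12-06 through 2016-12-11.
Second set merges to 2016-11-06 through 2016-11-12, 2016-11-16 through 2016-11-23, 2016-11-29 through 2016-12-07.
2016-11-08 through 2016-11-20 with B removed leaves 2016-11-13 through 2016-11-15.
2016-11-22 through 2016-11-26 with B removed leaves 2016-11-24 through 2016-11-26.
2016-12-06 through 2016-12-11 with B removed leaves 2016-12-08 through 2016-12-11.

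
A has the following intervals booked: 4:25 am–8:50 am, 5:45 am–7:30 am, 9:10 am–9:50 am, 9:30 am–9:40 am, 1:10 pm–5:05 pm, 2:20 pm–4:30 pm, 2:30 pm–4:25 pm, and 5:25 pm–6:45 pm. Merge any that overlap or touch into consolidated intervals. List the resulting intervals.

4:25 am–8:50 am, 9:10 am–9:50 am, 1:10 pm–5:05 pm, 5:25 pm–6:45 pm

5:45 am–7:30 am overlaps/touches 4:25 am–8:50 am → extend to 4:25 am–8:50 am.
9:10 am–9:50 am is disjoint → start new block.
9:30 am–9:40 am overlaps/touches 9:10 am–9:50 am → extend to 9:10 am–9:50 am.
1:10 pm–5:05 pm is disjoint → start new block.
2:20 pm–4:30 pm overlaps/touches 1:10 pm–5:05 pm → extend to 1:10 pm–5:05 pm.
2:30 pm–4:25 pm overlaps/touches 1:10 pm–5:05 pm → extend to 1:10 pm–5:05 pm.
5:25 pm–6:45 pm is disjoint → start new block.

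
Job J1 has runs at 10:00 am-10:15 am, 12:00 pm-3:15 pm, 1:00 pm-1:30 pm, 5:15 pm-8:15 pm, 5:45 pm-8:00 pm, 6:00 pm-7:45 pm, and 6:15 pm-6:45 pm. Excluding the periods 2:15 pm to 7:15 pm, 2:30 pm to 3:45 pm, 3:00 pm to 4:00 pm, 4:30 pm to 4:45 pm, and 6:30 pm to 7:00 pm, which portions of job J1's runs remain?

10:00 am–10:15 am, 12:00 pm–2:15 pm, 7:15 pm–8:15 pm

First set merges to 10:00 am–10:15 am, 12:00 pm–3:15 pm, 5:15 pm–8:15 pm.
Second set merges to 2:15 pm–7:15 pm.
10:00 am–10:15 am is untouched.
12:00 pm–3:15 pm with B removed leaves 12:00 pm–2:15 pm.
5:15 pm–8:15 pm with B removed leaves 7:15 pm–8:15 pm.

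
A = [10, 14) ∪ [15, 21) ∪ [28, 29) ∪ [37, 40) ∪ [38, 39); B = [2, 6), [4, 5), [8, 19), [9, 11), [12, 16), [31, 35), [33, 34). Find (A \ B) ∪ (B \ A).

First set merges to [10, 14), [15, 21), [28, 29), [37, 40).
Second set merges to [2, 6), [8, 19), [31, 35).
A but not B: [19, 21), [28, 29), [37, 40).
B but not A: [2, 6), [8, 10), [14, 15), [31, 35).
Combining gives A △ B.

[2, 6) ∪ [8, 10) ∪ [14, 15) ∪ [19, 21) ∪ [28, 29) ∪ [31, 35) ∪ [37, 40)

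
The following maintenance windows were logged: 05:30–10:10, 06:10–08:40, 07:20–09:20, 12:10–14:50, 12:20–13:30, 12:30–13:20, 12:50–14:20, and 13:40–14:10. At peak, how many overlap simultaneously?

4

Walk the sorted start/end points keeping a running depth.
The depth first hits 4 at 12:50.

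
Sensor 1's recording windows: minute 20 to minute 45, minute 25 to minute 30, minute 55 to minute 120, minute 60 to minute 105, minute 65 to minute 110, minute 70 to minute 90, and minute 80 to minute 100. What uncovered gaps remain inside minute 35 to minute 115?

The merged coverage is minute 20 to minute 45, minute 55 to minute 120.
Gaps within minute 35 to minute 115: minute 45 to minute 55.

minute 45 to minute 55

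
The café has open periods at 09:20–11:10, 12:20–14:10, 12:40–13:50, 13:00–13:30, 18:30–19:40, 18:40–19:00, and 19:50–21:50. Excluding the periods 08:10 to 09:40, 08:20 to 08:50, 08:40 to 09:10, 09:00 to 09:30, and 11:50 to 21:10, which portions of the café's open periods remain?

09:40–11:10, 21:10–21:50

First set merges to 09:20–11:10, 12:20–14:10, 18:30–19:40, 19:50–21:50.
Second set merges to 08:10–09:40, 11:50–21:10.
09:20–11:10 with B removed leaves 09:40–11:10.
12:20–14:10 lies entirely inside B → drops out.
18:30–19:40 lies entirely inside B → drops out.
19:50–21:50 with B removed leaves 21:10–21:50.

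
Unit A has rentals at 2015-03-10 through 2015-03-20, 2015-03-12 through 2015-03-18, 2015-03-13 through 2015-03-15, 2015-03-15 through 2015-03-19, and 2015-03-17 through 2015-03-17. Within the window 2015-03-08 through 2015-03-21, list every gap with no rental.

The merged coverage is 2015-03-10 through 2015-03-20.
Gaps within 2015-03-08 through 2015-03-21: 2015-03-08 through 2015-03-09, 2015-03-21 through 2015-03-21.

2015-03-08 through 2015-03-09, 2015-03-21 through 2015-03-21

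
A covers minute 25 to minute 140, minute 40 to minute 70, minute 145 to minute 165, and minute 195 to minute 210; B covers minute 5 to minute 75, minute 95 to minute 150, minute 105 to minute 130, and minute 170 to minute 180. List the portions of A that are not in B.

Merge the first list: minute 25 to minute 140, minute 145 to minute 165, minute 195 to minute 210.
Merge the second list: minute 5 to minute 75, minute 95 to minute 150, minute 170 to minute 180.
minute 25 to minute 140 minus B → minute 75 to minute 95.
minute 145 to minute 165 minus B → minute 150 to minute 165.
minute 195 to minute 210: no B overlap → unchanged.

minute 75 to minute 95, minute 150 to minute 165, minute 195 to minute 210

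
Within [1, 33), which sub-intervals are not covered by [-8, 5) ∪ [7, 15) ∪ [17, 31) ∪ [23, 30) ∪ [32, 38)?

[5, 7) ∪ [15, 17) ∪ [31, 32)

Covered (merged): [-8, 5), [7, 15), [17, 31), [32, 38).
Uncovered inside [1, 33): [5, 7), [15, 17), [31, 32).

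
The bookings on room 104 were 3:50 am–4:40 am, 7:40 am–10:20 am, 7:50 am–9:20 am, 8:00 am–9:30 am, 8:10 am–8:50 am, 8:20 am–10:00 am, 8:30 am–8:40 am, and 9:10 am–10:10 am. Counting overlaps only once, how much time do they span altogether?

3 h 30 min

Merged: 3:50 am–4:40 am, 7:40 am–10:20 am.
Lengths: 50 min + 2 h 40 min = 3 h 30 min.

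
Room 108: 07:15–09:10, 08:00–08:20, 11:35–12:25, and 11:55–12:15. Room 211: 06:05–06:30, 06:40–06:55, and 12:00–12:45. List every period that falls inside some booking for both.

12:00–12:25

Merge the first list: 07:15–09:10, 11:35–12:25.
07:15–09:10 falls entirely outside B.
11:35–12:25 overlaps B on 12:00–12:25.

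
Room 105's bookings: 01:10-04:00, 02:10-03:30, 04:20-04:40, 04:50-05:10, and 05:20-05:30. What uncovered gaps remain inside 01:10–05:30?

04:00–04:20, 04:40–04:50, 05:10–05:20

The merged coverage is 01:10–04:00, 04:20–04:40, 04:50–05:10, 05:20–05:30.
Gaps within 01:10–05:30: 04:00–04:20, 04:40–04:50, 05:10–05:20.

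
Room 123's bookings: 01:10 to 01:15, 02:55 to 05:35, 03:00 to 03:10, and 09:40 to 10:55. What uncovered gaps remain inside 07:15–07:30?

07:15-07:30

The merged coverage is 01:10-01:15, 02:55-05:35, 09:40-10:55.
Complement within 07:15-07:30: 07:15-07:30.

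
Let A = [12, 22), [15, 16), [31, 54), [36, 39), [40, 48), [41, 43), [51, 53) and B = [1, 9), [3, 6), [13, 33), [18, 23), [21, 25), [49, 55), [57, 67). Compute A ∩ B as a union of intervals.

[13, 22) ∪ [31, 33) ∪ [49, 54)

First set merges to [12, 22), [31, 54).
Second set merges to [1, 9), [13, 33), [49, 55), [57, 67).
[12, 22) meets the second set on [13, 22).
[31, 54) meets the second set on [31, 33), [49, 54).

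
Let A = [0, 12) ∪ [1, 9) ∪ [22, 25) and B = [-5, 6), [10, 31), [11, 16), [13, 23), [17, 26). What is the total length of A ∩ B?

11

A, merged: [0, 12), [22, 25).
B, merged: [-5, 6), [10, 31).
A ∩ B = [0, 6), [10, 12), [22, 25).
Total: 6 + 2 + 3 = 11.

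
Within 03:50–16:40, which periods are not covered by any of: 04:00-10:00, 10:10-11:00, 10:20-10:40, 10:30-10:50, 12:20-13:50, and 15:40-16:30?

Covered (merged): 04:00–10:00, 10:10–11:00, 12:20–13:50, 15:40–16:30.
Uncovered inside 03:50–16:40: 03:50–04:00, 10:00–10:10, 11:00–12:20, 13:50–15:40, 16:30–16:40.

03:50–04:00, 10:00–10:10, 11:00–12:20, 13:50–15:40, 16:30–16:40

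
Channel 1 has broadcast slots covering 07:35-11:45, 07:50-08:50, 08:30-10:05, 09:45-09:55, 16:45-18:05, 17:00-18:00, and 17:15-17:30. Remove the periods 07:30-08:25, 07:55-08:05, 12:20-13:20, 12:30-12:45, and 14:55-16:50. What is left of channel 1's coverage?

A, merged: 07:35–11:45, 16:45–18:05.
B, merged: 07:30–08:25, 12:20–13:20, 14:55–16:50.
07:35–11:45 \ B = 08:25–11:45.
16:45–18:05 \ B = 16:50–18:05.

08:25–11:45, 16:50–18:05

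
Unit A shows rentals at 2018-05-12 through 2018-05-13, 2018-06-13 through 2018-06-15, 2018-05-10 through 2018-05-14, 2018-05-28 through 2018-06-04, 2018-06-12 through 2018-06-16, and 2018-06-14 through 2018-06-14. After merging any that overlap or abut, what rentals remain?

2018-05-10 through 2018-05-14, 2018-05-28 through 2018-06-04, 2018-06-12 through 2018-06-16

Sort by start: 2018-05-10 through 2018-05-14, 2018-05-12 through 2018-05-13, 2018-05-28 through 2018-06-04, 2018-06-12 through 2018-06-16, 2018-06-13 through 2018-06-15, 2018-06-14 through 2018-06-14.
2018-05-12 through 2018-05-13 overlaps/touches 2018-05-10 through 2018-05-14 → extend to 2018-05-10 through 2018-05-14.
2018-05-28 through 2018-06-04 is disjoint → start new block.
2018-06-12 through 2018-06-16 is disjoint → start new block.
2018-06-13 through 2018-06-15 overlaps/touches 2018-06-12 through 2018-06-16 → extend to 2018-06-12 through 2018-06-16.
2018-06-14 through 2018-06-14 overlaps/touches 2018-06-12 through 2018-06-16 → extend to 2018-06-12 through 2018-06-16.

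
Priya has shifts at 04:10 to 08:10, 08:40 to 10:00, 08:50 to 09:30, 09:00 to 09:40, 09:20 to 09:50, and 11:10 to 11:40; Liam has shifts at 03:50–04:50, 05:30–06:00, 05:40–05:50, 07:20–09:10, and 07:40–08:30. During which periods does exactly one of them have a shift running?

A, merged: 04:10-08:10, 08:40-10:00, 11:10-11:40.
B, merged: 03:50-04:50, 05:30-06:00, 07:20-09:10.
A but not B: 04:50-05:30, 06:00-07:20, 09:10-10:00, 11:10-11:40.
B but not A: 03:50-04:10, 08:10-08:40.
Combining gives A △ B.

03:50-04:10, 04:50-05:30, 06:00-07:20, 08:10-08:40, 09:10-10:00, 11:10-11:40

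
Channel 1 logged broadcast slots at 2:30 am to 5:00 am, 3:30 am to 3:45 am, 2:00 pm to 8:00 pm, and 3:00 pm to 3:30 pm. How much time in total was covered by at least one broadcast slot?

8 h 30 min

Merged: 2:30 am-5:00 am, 2:00 pm-8:00 pm.
Lengths: 2 h 30 min + 6 h = 8 h 30 min.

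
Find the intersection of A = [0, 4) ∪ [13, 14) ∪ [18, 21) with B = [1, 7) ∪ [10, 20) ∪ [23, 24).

[1, 4) ∪ [13, 14) ∪ [18, 20)

[0, 4) meets the second set on [1, 4).
[13, 14) meets the second set on [13, 14).
[18, 21) meets the second set on [18, 20).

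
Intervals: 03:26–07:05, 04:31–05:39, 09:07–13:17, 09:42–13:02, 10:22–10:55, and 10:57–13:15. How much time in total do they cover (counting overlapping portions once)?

Merged: 03:26–07:05, 09:07–13:17.
Lengths: 3 h 39 min + 4 h 10 min = 7 h 49 min.

7 h 49 min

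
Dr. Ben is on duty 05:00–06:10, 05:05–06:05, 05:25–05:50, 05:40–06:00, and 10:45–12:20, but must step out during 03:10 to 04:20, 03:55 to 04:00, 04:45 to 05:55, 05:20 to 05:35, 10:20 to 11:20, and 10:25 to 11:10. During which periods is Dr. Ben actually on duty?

First set merges to 05:00–06:10, 10:45–12:20.
Second set merges to 03:10–04:20, 04:45–05:55, 10:20–11:20.
05:00–06:10 \ B = 05:55–06:10.
10:45–12:20 \ B = 11:20–12:20.

05:55–06:10, 11:20–12:20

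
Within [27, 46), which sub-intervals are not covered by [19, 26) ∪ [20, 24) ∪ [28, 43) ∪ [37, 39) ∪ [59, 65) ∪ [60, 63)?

After merging, the occupied span is [19, 26), [28, 43), [59, 65).
Complement within [27, 46): [27, 28), [43, 46).

[27, 28) ∪ [43, 46)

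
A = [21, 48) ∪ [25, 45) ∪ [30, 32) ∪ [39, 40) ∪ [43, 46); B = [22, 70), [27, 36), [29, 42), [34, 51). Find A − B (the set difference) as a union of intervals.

[21, 22)

Merge the first list: [21, 48).
Merge the second list: [22, 70).
[21, 48) with B removed leaves [21, 22).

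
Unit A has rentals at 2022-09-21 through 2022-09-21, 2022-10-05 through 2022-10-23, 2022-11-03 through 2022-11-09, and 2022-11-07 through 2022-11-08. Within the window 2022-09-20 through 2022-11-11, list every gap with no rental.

2022-09-20 through 2022-09-20, 2022-09-22 through 2022-10-04, 2022-10-24 through 2022-11-02, 2022-11-10 through 2022-11-11

The merged coverage is 2022-09-21 through 2022-09-21, 2022-10-05 through 2022-10-23, 2022-11-03 through 2022-11-09.
Complement within 2022-09-20 through 2022-11-11: 2022-09-20 through 2022-09-20, 2022-09-22 through 2022-10-04, 2022-10-24 through 2022-11-02, 2022-11-10 through 2022-11-11.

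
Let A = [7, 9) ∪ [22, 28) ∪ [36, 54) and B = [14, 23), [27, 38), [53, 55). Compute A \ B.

[7, 9): no B overlap → unchanged.
[22, 28) minus B → [23, 27).
[36, 54) minus B → [38, 53).

[7, 9) ∪ [23, 27) ∪ [38, 53)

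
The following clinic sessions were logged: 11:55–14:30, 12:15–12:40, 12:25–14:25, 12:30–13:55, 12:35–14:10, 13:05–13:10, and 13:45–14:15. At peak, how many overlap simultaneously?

5

At 12:35, 5 of the intervals are simultaneously active.
No point has more.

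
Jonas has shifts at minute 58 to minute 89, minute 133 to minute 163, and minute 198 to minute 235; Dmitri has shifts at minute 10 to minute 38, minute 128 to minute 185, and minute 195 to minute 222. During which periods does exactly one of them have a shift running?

minute 10 to minute 38, minute 58 to minute 89, minute 128 to minute 133, minute 163 to minute 185, minute 195 to minute 198, minute 222 to minute 235

A but not B: minute 58 to minute 89, minute 222 to minute 235.
B but not A: minute 10 to minute 38, minute 128 to minute 133, minute 163 to minute 185, minute 195 to minute 198.
Combining gives A △ B.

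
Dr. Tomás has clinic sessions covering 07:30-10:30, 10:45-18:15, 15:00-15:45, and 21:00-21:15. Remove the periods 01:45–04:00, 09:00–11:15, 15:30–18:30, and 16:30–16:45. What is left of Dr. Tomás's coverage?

A, merged: 07:30–10:30, 10:45–18:15, 21:00–21:15.
B, merged: 01:45–04:00, 09:00–11:15, 15:30–18:30.
07:30–10:30 \ B = 07:30–09:00.
10:45–18:15 \ B = 11:15–15:30.
21:00–21:15: nothing removed.

07:30–09:00, 11:15–15:30, 21:00–21:15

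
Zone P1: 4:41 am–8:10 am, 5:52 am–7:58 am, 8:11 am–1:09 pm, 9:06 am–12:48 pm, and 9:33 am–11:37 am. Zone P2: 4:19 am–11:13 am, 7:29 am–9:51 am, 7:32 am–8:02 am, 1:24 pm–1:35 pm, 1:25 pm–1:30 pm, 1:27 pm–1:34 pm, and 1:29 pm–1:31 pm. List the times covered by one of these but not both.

A, merged: 4:41 am–8:10 am, 8:11 am–1:09 pm.
B, merged: 4:19 am–11:13 am, 1:24 pm–1:35 pm.
A \ B = 11:13 am–1:09 pm.
B \ A = 4:19 am–4:41 am, 8:10 am–8:11 am, 1:24 pm–1:35 pm.
Union of the two gives the symmetric difference.

4:19 am–4:41 am, 8:10 am–8:11 am, 11:13 am–1:09 pm, 1:24 pm–1:35 pm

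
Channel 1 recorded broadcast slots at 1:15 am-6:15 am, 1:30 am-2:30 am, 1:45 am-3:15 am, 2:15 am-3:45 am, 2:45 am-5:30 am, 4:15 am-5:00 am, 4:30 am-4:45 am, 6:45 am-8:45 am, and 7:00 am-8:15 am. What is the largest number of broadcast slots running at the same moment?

4

Walk the sorted start/end points keeping a running depth.
The depth first hits 4 at 2:15 am.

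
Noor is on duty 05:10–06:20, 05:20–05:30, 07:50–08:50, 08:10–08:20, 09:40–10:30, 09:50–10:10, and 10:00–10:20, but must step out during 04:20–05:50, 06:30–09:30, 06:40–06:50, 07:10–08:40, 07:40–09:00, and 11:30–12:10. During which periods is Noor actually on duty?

A, merged: 05:10–06:20, 07:50–08:50, 09:40–10:30.
B, merged: 04:20–05:50, 06:30–09:30, 11:30–12:10.
05:10–06:20 with B removed leaves 05:50–06:20.
07:50–08:50 lies entirely inside B → drops out.
09:40–10:30 is untouched.

05:50–06:20, 09:40–10:30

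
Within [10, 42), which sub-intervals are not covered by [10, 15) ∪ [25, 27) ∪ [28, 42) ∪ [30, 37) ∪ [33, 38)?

[15, 25) ∪ [27, 28)

After merging, the occupied span is [10, 15), [25, 27), [28, 42).
Uncovered inside [10, 42): [15, 25), [27, 28).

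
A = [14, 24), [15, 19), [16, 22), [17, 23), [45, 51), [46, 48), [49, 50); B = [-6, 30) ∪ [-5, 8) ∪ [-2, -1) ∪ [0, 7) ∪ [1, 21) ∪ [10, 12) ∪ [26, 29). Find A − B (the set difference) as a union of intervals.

[45, 51)

Merge the first list: [14, 24), [45, 51).
Merge the second list: [-6, 30).
[14, 24) lies entirely inside B → drops out.
[45, 51) is untouched.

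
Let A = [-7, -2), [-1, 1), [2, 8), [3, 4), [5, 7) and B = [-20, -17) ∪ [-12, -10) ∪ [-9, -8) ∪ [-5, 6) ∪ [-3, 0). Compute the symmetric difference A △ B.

[-20, -17) ∪ [-12, -10) ∪ [-9, -8) ∪ [-7, -5) ∪ [-2, -1) ∪ [1, 2) ∪ [6, 8)

A, merged: [-7, -2), [-1, 1), [2, 8).
B, merged: [-20, -17), [-12, -10), [-9, -8), [-5, 6).
A \ B = [-7, -5), [6, 8).
B \ A = [-20, -17), [-12, -10), [-9, -8), [-2, -1), [1, 2).
Union of the two gives the symmetric difference.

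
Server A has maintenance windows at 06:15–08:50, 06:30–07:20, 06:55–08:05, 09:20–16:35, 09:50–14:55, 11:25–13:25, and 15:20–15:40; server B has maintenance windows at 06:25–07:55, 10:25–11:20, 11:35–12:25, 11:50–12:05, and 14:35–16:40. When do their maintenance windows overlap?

06:25–07:55, 10:25–11:20, 11:35–12:25, 14:35–16:35

Merge the first list: 06:15–08:50, 09:20–16:35.
Merge the second list: 06:25–07:55, 10:25–11:20, 11:35–12:25, 14:35–16:40.
06:15–08:50 ∩ B → 06:25–07:55.
09:20–16:35 ∩ B → 10:25–11:20, 11:35–12:25, 14:35–16:35.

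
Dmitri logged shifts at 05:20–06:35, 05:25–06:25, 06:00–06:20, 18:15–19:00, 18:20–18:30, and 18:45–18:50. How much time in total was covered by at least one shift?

2 h

Merged: 05:20-06:35, 18:15-19:00.
Lengths: 1 h 15 min + 45 min = 2 h.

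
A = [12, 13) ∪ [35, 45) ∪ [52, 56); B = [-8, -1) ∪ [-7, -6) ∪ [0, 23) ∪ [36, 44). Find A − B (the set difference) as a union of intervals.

Second set merges to [-8, -1), [0, 23), [36, 44).
[12, 13) lies entirely inside B → drops out.
[35, 45) with B removed leaves [35, 36), [44, 45).
[52, 56) is untouched.

[35, 36) ∪ [44, 45) ∪ [52, 56)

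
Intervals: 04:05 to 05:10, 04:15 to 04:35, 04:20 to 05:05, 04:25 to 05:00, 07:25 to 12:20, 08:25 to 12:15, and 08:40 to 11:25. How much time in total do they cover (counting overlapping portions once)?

6 h

Merged: 04:05–05:10, 07:25–12:20.
Lengths: 1 h 5 min + 4 h 55 min = 6 h.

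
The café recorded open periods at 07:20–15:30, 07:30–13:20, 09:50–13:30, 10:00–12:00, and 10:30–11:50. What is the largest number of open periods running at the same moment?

5

Sweep endpoints in order; track running count of active intervals.
Peak of 5 reached at 10:30.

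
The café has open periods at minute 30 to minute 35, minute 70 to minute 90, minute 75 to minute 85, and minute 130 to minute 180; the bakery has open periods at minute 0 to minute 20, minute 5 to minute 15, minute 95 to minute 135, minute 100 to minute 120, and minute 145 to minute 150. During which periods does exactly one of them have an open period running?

minute 0 to minute 20, minute 30 to minute 35, minute 70 to minute 90, minute 95 to minute 130, minute 135 to minute 145, minute 150 to minute 180

A, merged: minute 30 to minute 35, minute 70 to minute 90, minute 130 to minute 180.
B, merged: minute 0 to minute 20, minute 95 to minute 135, minute 145 to minute 150.
A \ B = minute 30 to minute 35, minute 70 to minute 90, minute 135 to minute 145, minute 150 to minute 180.
B \ A = minute 0 to minute 20, minute 95 to minute 130.
Union of the two gives the symmetric difference.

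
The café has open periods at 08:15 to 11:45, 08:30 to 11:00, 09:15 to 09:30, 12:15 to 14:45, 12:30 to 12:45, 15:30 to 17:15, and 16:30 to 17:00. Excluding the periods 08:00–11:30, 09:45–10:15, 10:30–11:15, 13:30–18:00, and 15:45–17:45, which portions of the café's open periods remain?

A, merged: 08:15–11:45, 12:15–14:45, 15:30–17:15.
B, merged: 08:00–11:30, 13:30–18:00.
08:15–11:45 minus B → 11:30–11:45.
12:15–14:45 minus B → 12:15–13:30.
15:30–17:15: fully covered by B → removed.

11:30–11:45, 12:15–13:30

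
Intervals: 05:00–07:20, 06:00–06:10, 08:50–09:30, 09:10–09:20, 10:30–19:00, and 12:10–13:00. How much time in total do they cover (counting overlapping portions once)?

11 h 30 min

Merged: 05:00–07:20, 08:50–09:30, 10:30–19:00.
Lengths: 2 h 20 min + 40 min + 8 h 30 min = 11 h 30 min.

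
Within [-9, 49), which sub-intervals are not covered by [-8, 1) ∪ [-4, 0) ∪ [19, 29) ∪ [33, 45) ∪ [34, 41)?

[-9, -8) ∪ [1, 19) ∪ [29, 33) ∪ [45, 49)

The merged coverage is [-8, 1), [19, 29), [33, 45).
Uncovered inside [-9, 49): [-9, -8), [1, 19), [29, 33), [45, 49).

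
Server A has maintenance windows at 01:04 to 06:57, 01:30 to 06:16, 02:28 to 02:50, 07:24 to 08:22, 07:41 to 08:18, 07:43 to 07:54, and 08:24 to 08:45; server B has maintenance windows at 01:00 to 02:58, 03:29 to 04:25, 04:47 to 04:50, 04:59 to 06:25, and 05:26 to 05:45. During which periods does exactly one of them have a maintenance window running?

01:00–01:04, 02:58–03:29, 04:25–04:47, 04:50–04:59, 06:25–06:57, 07:24–08:22, 08:24–08:45

A, merged: 01:04–06:57, 07:24–08:22, 08:24–08:45.
B, merged: 01:00–02:58, 03:29–04:25, 04:47–04:50, 04:59–06:25.
A but not B: 02:58–03:29, 04:25–04:47, 04:50–04:59, 06:25–06:57, 07:24–08:22, 08:24–08:45.
B but not A: 01:00–01:04.
Combining gives A △ B.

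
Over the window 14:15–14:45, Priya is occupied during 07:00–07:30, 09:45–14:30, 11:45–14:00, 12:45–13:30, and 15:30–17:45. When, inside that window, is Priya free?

The merged coverage is 07:00-07:30, 09:45-14:30, 15:30-17:45.
Gaps within 14:15-14:45: 14:30-14:45.

14:30-14:45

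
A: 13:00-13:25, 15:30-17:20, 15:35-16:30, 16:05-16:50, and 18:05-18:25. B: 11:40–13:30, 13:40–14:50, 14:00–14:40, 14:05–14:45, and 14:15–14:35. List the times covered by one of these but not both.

Merge the first list: 13:00-13:25, 15:30-17:20, 18:05-18:25.
Merge the second list: 11:40-13:30, 13:40-14:50.
Only in the first: 15:30-17:20, 18:05-18:25.
Only in the second: 11:40-13:00, 13:25-13:30, 13:40-14:50.
Together these are the periods covered by exactly one.

11:40-13:00, 13:25-13:30, 13:40-14:50, 15:30-17:20, 18:05-18:25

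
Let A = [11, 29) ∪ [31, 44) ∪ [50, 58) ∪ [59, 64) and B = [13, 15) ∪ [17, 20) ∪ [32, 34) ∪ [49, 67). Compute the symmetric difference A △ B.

[11, 13) ∪ [15, 17) ∪ [20, 29) ∪ [31, 32) ∪ [34, 44) ∪ [49, 50) ∪ [58, 59) ∪ [64, 67)

A \ B = [11, 13), [15, 17), [20, 29), [31, 32), [34, 44).
B \ A = [49, 50), [58, 59), [64, 67).
Union of the two gives the symmetric difference.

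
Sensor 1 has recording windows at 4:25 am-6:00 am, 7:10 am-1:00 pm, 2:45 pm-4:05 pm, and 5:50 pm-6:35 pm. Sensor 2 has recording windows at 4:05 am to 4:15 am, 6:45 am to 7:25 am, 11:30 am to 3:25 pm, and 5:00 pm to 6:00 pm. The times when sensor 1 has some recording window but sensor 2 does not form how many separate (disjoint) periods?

A \ B = 4:25 am–6:00 am, 7:25 am–11:30 am, 3:25 pm–4:05 pm, 6:00 pm–6:35 pm.
That is 4 disjoint pieces.

4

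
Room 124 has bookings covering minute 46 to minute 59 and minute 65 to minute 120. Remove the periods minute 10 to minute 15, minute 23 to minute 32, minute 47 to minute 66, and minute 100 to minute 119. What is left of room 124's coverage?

minute 46 to minute 47, minute 66 to minute 100, minute 119 to minute 120

minute 46 to minute 59 with B removed leaves minute 46 to minute 47.
minute 65 to minute 120 with B removed leaves minute 66 to minute 100, minute 119 to minute 120.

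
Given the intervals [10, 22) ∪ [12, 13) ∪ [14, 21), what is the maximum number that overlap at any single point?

At 12, 2 of the intervals are simultaneously active.
No point has more.

2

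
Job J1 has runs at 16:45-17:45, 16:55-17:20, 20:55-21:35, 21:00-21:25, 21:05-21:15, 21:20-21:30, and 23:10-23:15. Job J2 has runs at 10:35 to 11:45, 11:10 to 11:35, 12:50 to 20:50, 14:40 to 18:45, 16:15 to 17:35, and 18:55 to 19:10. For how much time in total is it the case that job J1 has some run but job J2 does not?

45 min

A, merged: 16:45–17:45, 20:55–21:35, 23:10–23:15.
B, merged: 10:35–11:45, 12:50–20:50.
A \ B = 20:55–21:35, 23:10–23:15.
Total: 40 min + 5 min = 45 min.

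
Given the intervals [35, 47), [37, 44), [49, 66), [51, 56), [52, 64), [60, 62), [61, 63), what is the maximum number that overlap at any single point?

Sweep endpoints in order; track running count of active intervals.
Peak of 4 reached at 61.

4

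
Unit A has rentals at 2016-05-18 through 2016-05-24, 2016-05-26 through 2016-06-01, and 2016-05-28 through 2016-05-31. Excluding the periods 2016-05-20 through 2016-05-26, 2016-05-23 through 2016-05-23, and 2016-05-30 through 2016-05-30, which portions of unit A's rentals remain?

2016-05-18 through 2016-05-19, 2016-05-27 through 2016-05-29, 2016-05-31 through 2016-06-01

Merge the first list: 2016-05-18 through 2016-05-24, 2016-05-26 through 2016-06-01.
Merge the second list: 2016-05-20 through 2016-05-26, 2016-05-30 through 2016-05-30.
2016-05-18 through 2016-05-24 with B removed leaves 2016-05-18 through 2016-05-19.
2016-05-26 through 2016-06-01 with B removed leaves 2016-05-27 through 2016-05-29, 2016-05-31 through 2016-06-01.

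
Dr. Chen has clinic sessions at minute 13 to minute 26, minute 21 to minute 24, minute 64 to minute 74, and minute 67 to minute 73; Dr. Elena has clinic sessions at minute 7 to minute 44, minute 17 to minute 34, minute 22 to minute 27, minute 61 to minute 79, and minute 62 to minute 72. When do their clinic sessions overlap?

minute 13 to minute 26, minute 64 to minute 74

First set merges to minute 13 to minute 26, minute 64 to minute 74.
Second set merges to minute 7 to minute 44, minute 61 to minute 79.
minute 13 to minute 26 overlaps B on minute 13 to minute 26.
minute 64 to minute 74 overlaps B on minute 64 to minute 74.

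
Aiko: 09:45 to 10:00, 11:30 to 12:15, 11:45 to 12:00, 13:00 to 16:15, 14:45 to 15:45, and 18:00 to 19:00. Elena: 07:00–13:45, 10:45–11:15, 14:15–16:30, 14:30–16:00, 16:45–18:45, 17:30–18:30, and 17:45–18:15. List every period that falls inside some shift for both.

A, merged: 09:45–10:00, 11:30–12:15, 13:00–16:15, 18:00–19:00.
B, merged: 07:00–13:45, 14:15–16:30, 16:45–18:45.
09:45–10:00 ∩ B → 09:45–10:00.
11:30–12:15 ∩ B → 11:30–12:15.
13:00–16:15 ∩ B → 13:00–13:45, 14:15–16:15.
18:00–19:00 ∩ B → 18:00–18:45.

09:45–10:00, 11:30–12:15, 13:00–13:45, 14:15–16:15, 18:00–18:45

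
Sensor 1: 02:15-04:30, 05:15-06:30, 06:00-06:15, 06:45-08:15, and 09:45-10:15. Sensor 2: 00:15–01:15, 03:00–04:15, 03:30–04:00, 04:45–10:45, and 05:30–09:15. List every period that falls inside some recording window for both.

First set merges to 02:15–04:30, 05:15–06:30, 06:45–08:15, 09:45–10:15.
Second set merges to 00:15–01:15, 03:00–04:15, 04:45–10:45.
02:15–04:30 meets the second set on 03:00–04:15.
05:15–06:30 meets the second set on 05:15–06:30.
06:45–08:15 meets the second set on 06:45–08:15.
09:45–10:15 meets the second set on 09:45–10:15.

03:00–04:15, 05:15–06:30, 06:45–08:15, 09:45–10:15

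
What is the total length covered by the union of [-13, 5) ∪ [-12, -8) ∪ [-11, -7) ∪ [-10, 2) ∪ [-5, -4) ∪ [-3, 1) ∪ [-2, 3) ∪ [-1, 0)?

Merged: [-13, 5).
Length: 18.

18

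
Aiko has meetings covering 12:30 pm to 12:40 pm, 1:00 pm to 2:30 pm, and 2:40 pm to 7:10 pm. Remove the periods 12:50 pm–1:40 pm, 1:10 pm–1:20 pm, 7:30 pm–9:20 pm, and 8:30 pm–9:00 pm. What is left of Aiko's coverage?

Second set merges to 12:50 pm–1:40 pm, 7:30 pm–9:20 pm.
12:30 pm–12:40 pm is untouched.
1:00 pm–2:30 pm with B removed leaves 1:40 pm–2:30 pm.
2:40 pm–7:10 pm is untouched.

12:30 pm–12:40 pm, 1:40 pm–2:30 pm, 2:40 pm–7:10 pm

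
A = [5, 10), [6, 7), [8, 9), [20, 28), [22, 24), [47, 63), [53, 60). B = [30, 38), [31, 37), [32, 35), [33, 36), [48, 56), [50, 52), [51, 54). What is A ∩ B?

[48, 56)

A, merged: [5, 10), [20, 28), [47, 63).
B, merged: [30, 38), [48, 56).
[5, 10) falls entirely outside B.
[20, 28) falls entirely outside B.
[47, 63) overlaps B on [48, 56).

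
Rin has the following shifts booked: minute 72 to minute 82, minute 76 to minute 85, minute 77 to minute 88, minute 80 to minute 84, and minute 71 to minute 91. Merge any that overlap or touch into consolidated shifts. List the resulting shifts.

minute 71 to minute 91

Sort by start: minute 71 to minute 91, minute 72 to minute 82, minute 76 to minute 85, minute 77 to minute 88, minute 80 to minute 84.
minute 72 to minute 82 overlaps/touches minute 71 to minute 91 → extend to minute 71 to minute 91.
minute 76 to minute 85 overlaps/touches minute 71 to minute 91 → extend to minute 71 to minute 91.
minute 77 to minute 88 overlaps/touches minute 71 to minute 91 → extend to minute 71 to minute 91.
minute 80 to minute 84 overlaps/touches minute 71 to minute 91 → extend to minute 71 to minute 91.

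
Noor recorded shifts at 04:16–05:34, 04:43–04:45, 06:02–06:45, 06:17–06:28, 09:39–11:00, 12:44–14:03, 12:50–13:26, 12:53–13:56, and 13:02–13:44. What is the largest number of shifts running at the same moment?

4

Walk the sorted start/end points keeping a running depth.
The depth first hits 4 at 13:02.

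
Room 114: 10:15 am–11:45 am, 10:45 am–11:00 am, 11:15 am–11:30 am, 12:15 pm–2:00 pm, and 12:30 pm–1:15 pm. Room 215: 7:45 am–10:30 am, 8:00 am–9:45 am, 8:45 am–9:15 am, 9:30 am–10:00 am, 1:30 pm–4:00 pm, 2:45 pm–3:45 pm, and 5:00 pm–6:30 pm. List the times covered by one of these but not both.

7:45 am–10:15 am, 10:30 am–11:45 am, 12:15 pm–1:30 pm, 2:00 pm–4:00 pm, 5:00 pm–6:30 pm

Merge the first list: 10:15 am–11:45 am, 12:15 pm–2:00 pm.
Merge the second list: 7:45 am–10:30 am, 1:30 pm–4:00 pm, 5:00 pm–6:30 pm.
Only in the first: 10:30 am–11:45 am, 12:15 pm–1:30 pm.
Only in the second: 7:45 am–10:15 am, 2:00 pm–4:00 pm, 5:00 pm–6:30 pm.
Together these are the periods covered by exactly one.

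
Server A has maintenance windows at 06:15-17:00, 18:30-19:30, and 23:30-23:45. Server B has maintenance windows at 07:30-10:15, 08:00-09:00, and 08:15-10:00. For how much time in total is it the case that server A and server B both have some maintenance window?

2 h 45 min

B, merged: 07:30–10:15.
A ∩ B = 07:30–10:15.
Total: 2 h 45 min.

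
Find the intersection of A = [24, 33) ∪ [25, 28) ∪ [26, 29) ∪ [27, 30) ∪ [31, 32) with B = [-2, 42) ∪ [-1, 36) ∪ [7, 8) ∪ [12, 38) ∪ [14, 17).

[24, 33)

A, merged: [24, 33).
B, merged: [-2, 42).
[24, 33) overlaps B on [24, 33).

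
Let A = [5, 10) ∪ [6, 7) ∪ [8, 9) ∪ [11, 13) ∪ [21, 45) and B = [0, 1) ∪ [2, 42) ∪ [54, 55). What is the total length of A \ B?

3

Merge the first list: [5, 10), [11, 13), [21, 45).
A \ B = [42, 45).
Total: 3.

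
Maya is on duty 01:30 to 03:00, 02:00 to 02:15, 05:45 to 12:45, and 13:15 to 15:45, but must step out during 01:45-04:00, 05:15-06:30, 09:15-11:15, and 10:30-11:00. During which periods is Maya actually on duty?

01:30–01:45, 06:30–09:15, 11:15–12:45, 13:15–15:45

First set merges to 01:30–03:00, 05:45–12:45, 13:15–15:45.
Second set merges to 01:45–04:00, 05:15–06:30, 09:15–11:15.
01:30–03:00 \ B = 01:30–01:45.
05:45–12:45 \ B = 06:30–09:15, 11:15–12:45.
13:15–15:45: nothing removed.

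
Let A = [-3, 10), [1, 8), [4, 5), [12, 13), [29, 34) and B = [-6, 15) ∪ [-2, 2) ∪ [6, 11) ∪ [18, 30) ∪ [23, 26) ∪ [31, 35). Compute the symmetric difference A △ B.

[-6, -3) ∪ [10, 12) ∪ [13, 15) ∪ [18, 29) ∪ [30, 31) ∪ [34, 35)

First set merges to [-3, 10), [12, 13), [29, 34).
Second set merges to [-6, 15), [18, 30), [31, 35).
Only in the first: [30, 31).
Only in the second: [-6, -3), [10, 12), [13, 15), [18, 29), [34, 35).
Together these are the periods covered by exactly one.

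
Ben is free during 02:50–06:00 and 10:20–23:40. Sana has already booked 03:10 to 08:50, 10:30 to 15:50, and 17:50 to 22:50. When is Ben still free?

02:50–03:10, 10:20–10:30, 15:50–17:50, 22:50–23:40

02:50–06:00 minus B → 02:50–03:10.
10:20–23:40 minus B → 10:20–10:30, 15:50–17:50, 22:50–23:40.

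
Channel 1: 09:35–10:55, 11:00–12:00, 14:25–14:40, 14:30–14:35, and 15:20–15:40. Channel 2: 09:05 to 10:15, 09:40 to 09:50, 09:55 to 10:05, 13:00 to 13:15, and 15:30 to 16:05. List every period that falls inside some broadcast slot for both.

First set merges to 09:35-10:55, 11:00-12:00, 14:25-14:40, 15:20-15:40.
Second set merges to 09:05-10:15, 13:00-13:15, 15:30-16:05.
09:35-10:55 overlaps B on 09:35-10:15.
11:00-12:00 falls entirely outside B.
14:25-14:40 falls entirely outside B.
15:20-15:40 overlaps B on 15:30-15:40.

09:35-10:15, 15:30-15:40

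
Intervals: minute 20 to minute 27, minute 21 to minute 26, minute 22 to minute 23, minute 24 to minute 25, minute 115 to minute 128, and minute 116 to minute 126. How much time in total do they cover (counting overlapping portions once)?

Merged: minute 20 to minute 27, minute 115 to minute 128.
Lengths: 7 minutes + 13 minutes = 20 minutes.

20 minutes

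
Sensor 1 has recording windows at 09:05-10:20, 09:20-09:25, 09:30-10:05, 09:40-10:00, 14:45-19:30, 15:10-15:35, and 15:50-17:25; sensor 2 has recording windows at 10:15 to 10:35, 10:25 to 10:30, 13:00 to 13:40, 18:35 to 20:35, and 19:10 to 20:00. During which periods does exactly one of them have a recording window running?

09:05–10:15, 10:20–10:35, 13:00–13:40, 14:45–18:35, 19:30–20:35

First set merges to 09:05–10:20, 14:45–19:30.
Second set merges to 10:15–10:35, 13:00–13:40, 18:35–20:35.
A but not B: 09:05–10:15, 14:45–18:35.
B but not A: 10:20–10:35, 13:00–13:40, 19:30–20:35.
Combining gives A △ B.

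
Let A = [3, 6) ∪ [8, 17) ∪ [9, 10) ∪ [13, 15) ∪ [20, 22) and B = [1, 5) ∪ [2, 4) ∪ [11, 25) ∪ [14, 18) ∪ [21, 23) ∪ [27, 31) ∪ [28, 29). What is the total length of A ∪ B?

First set merges to [3, 6), [8, 17), [20, 22).
Second set merges to [1, 5), [11, 25), [27, 31).
A ∪ B = [1, 6), [8, 25), [27, 31).
Total: 5 + 17 + 4 = 26.

26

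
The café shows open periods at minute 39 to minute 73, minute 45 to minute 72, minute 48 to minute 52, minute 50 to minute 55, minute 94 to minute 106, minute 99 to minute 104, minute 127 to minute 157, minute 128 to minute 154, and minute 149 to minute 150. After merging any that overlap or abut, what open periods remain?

minute 39 to minute 73, minute 94 to minute 106, minute 127 to minute 157

minute 45 to minute 72 overlaps/touches minute 39 to minute 73 → extend to minute 39 to minute 73.
minute 48 to minute 52 overlaps/touches minute 39 to minute 73 → extend to minute 39 to minute 73.
minute 50 to minute 55 overlaps/touches minute 39 to minute 73 → extend to minute 39 to minute 73.
minute 94 to minute 106 is disjoint → start new block.
minute 99 to minute 104 overlaps/touches minute 94 to minute 106 → extend to minute 94 to minute 106.
minute 127 to minute 157 is disjoint → start new block.
minute 128 to minute 154 overlaps/touches minute 127 to minute 157 → extend to minute 127 to minute 157.
minute 149 to minute 150 overlaps/touches minute 127 to minute 157 → extend to minute 127 to minute 157.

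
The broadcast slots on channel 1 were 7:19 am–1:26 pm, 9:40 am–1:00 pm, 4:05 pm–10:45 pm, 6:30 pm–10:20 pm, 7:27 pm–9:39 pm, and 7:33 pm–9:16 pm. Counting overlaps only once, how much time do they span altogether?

Merged: 7:19 am–1:26 pm, 4:05 pm–10:45 pm.
Lengths: 6 h 7 min + 6 h 40 min = 12 h 47 min.

12 h 47 min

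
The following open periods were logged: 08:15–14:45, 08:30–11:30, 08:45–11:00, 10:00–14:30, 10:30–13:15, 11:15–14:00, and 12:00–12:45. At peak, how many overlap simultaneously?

5

Sweep endpoints in order; track running count of active intervals.
Peak of 5 reached at 10:30.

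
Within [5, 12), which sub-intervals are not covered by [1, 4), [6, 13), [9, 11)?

The merged coverage is [1, 4), [6, 13).
Complement within [5, 12): [5, 6).

[5, 6)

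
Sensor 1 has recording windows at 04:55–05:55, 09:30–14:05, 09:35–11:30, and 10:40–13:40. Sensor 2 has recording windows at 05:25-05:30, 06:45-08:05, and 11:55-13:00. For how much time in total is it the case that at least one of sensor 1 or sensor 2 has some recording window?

First set merges to 04:55-05:55, 09:30-14:05.
A ∪ B = 04:55-05:55, 06:45-08:05, 09:30-14:05.
Total: 1 h + 1 h 20 min + 4 h 35 min = 6 h 55 min.

6 h 55 min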